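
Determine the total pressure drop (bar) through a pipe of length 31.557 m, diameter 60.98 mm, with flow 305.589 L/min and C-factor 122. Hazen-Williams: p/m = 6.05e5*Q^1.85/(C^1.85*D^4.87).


Q^1.85 = 39583
C^1.85 = 7240.5
D^4.87 = 4.9415e+08
p/m = 0.0066932 bar/m
p_total = 0.0066932 * 31.557 = 0.21122 bar

0.21122 bar


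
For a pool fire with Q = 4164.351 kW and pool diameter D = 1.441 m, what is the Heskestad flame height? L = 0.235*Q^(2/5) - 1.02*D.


Q^(2/5) = 28.043
0.235 * Q^(2/5) = 6.5900
1.02 * D = 1.4698
L = 5.1202 m

5.1202 m


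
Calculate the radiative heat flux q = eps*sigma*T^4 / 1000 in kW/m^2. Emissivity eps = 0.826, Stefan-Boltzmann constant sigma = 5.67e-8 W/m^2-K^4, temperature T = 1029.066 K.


T^4 = 1.1214e+12
q = 0.826 * 5.67e-8 * 1.1214e+12 / 1000 = 52.521 kW/m^2

52.521 kW/m^2


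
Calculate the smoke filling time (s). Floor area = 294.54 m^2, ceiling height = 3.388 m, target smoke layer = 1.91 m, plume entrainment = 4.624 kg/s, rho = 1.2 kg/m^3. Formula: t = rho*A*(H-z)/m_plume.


H - z = 1.478 m
t = 1.2 * 294.54 * 1.478 / 4.624 = 112.97 s

112.97 s


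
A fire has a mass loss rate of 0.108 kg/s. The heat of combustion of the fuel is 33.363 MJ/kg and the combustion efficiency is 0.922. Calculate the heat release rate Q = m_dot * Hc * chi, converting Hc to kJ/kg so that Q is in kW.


Hc = 33.363 MJ/kg = 33.363 * 1000 kJ/kg = 33363 kJ/kg
Q = 0.108 kg/s * 33363 kJ/kg * 0.922 = 3322.2 kW

3322.2 kW


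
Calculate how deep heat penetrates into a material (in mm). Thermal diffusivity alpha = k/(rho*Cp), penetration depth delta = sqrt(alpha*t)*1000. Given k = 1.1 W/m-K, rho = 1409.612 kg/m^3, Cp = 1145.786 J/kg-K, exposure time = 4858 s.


alpha = 1.1 / (1409.612 * 1145.786) = 6.8107e-07 m^2/s
alpha * t = 0.0033086
delta = sqrt(0.0033086) * 1000 = 57.521 mm

57.521 mm


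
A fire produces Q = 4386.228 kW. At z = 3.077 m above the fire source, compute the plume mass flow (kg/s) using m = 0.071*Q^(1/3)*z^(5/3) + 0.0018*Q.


Q^(1/3) = 16.369
z^(5/3) = 6.5095
First term = 0.071 * 16.369 * 6.5095 = 7.5654
Second term = 0.0018 * 4386.228 = 7.8952
m = 15.461 kg/s

15.461 kg/s


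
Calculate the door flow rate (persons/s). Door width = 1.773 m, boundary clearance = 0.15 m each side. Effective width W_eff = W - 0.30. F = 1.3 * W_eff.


W_eff = 1.773 - 0.30 = 1.473 m
F = 1.3 * 1.473 = 1.9149 persons/s

1.9149 persons/s


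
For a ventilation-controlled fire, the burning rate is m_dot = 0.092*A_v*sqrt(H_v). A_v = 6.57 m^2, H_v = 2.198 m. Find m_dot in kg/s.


sqrt(H_v) = 1.4826
m_dot = 0.092 * 6.57 * 1.4826 = 0.89612 kg/s

0.89612 kg/s


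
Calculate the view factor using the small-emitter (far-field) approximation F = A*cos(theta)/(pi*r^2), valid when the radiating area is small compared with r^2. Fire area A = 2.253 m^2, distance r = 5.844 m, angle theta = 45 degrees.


cos(45 deg) = 0.70711
pi*r^2 = 107.29
F = 2.253 * 0.70711 / 107.29 = 0.014848

0.014848


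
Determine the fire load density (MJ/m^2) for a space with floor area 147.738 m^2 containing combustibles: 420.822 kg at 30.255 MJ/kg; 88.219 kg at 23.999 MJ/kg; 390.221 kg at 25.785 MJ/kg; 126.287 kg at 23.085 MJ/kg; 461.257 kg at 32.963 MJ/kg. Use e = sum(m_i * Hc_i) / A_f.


Total energy = 420.822*30.255 + 88.219*23.999 + 390.221*25.785 + 126.287*23.085 + 461.257*32.963
= 12731.97 + 2117.168 + 10061.85 + 2915.335 + 15204.41
= 43030.74 MJ
e = 43030.74 / 147.738 = 291.26 MJ/m^2

291.26 MJ/m^2


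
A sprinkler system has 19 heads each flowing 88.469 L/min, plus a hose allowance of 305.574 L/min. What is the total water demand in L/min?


Sprinkler demand = 19 * 88.469 = 1680.911 L/min
Total = 1680.911 + 305.574 = 1986.485 L/min

1986.485 L/min


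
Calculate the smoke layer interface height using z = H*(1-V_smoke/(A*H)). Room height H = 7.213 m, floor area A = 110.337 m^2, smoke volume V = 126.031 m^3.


V/(A*H) = 0.15836
1 - 0.15836 = 0.84164
z = 7.213 * 0.84164 = 6.0708 m

6.0708 m


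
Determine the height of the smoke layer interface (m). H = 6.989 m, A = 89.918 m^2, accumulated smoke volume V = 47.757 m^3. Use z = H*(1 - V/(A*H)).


V/(A*H) = 0.075993
1 - 0.075993 = 0.92401
z = 6.989 * 0.92401 = 6.4579 m

6.4579 m


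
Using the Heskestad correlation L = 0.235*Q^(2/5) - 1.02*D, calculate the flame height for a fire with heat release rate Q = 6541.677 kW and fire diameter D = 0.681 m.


Q^(2/5) = 33.595
0.235 * Q^(2/5) = 7.8948
1.02 * D = 0.69462
L = 7.2002 m

7.2002 m


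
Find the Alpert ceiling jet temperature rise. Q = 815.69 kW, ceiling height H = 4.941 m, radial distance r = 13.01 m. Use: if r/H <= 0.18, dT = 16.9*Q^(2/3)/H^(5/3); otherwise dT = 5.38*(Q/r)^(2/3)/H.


r/H = 13.01 / 4.941 = 2.6331
r/H > 0.18, so dT = 5.38*(Q/r)^(2/3)/H
Q/r = 62.697
(Q/r)^(2/3) = 15.782
dT = 5.38 * 15.782 / 4.941 = 17.184 K

17.184 K


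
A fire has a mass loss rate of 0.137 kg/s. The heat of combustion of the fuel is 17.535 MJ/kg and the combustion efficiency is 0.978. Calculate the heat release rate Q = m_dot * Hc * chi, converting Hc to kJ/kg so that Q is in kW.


Hc = 17.535 MJ/kg = 17.535 * 1000 kJ/kg = 17535 kJ/kg
Q = 0.137 kg/s * 17535 kJ/kg * 0.978 = 2349.4 kW

2349.4 kW


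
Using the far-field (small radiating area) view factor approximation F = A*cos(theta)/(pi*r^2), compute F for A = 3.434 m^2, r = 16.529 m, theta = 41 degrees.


cos(41 deg) = 0.75471
pi*r^2 = 858.31
F = 3.434 * 0.75471 / 858.31 = 0.0030195

0.0030195


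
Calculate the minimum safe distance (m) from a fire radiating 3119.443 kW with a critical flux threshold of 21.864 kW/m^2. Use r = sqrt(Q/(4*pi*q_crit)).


4*pi*q_crit = 274.75
Q/(4*pi*q_crit) = 11.354
r = sqrt(11.354) = 3.3695 m

3.3695 m


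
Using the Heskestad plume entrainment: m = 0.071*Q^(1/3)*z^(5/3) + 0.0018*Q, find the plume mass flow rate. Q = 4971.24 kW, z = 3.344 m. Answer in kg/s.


Q^(1/3) = 17.067
z^(5/3) = 7.4779
First term = 0.071 * 17.067 * 7.4779 = 9.0613
Second term = 0.0018 * 4971.24 = 8.9482
m = 18.010 kg/s

18.010 kg/s


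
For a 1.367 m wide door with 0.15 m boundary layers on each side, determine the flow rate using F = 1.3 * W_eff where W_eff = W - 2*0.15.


W_eff = 1.367 - 0.30 = 1.067 m
F = 1.3 * 1.067 = 1.3871 persons/s

1.3871 persons/s


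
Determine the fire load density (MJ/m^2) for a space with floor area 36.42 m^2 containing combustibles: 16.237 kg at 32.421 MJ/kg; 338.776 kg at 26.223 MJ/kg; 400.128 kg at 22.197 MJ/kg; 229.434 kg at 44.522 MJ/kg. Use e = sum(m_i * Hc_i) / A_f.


Total energy = 16.237*32.421 + 338.776*26.223 + 400.128*22.197 + 229.434*44.522
= 526.4198 + 8883.723 + 8881.641 + 10214.86
= 28506.64 MJ
e = 28506.64 / 36.42 = 782.72 MJ/m^2

782.72 MJ/m^2


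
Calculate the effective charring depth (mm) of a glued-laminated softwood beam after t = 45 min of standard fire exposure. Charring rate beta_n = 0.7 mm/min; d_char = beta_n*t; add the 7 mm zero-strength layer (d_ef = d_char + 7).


d_char = 0.7 * 45 = 31.5 mm
d_ef = 31.5 + 1.0*7 = 38.5 mm

38.5 mm


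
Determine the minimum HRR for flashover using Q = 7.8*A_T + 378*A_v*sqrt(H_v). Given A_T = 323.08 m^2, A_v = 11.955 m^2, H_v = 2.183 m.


7.8*A_T = 2520.024
sqrt(H_v) = 1.4775
378*A_v*sqrt(H_v) = 6676.8
Q = 2520.024 + 6676.8 = 9196.8 kW

9196.8 kW


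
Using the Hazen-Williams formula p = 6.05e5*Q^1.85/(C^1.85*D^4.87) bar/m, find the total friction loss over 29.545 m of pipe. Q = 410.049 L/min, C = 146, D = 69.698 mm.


Q^1.85 = 68194
C^1.85 = 10094
D^4.87 = 9.4729e+08
p/m = 0.0043149 bar/m
p_total = 0.0043149 * 29.545 = 0.12748 bar

0.12748 bar


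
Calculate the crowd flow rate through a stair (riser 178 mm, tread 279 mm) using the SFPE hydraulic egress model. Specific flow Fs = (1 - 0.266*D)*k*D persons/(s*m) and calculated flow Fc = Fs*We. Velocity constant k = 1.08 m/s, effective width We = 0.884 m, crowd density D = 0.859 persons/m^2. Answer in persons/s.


1 - 0.266*D = 1 - 0.266*0.859 = 0.77151
Fs = 0.77151 * 1.08 * 0.859 = 0.71574 persons/(s*m)
Fc = 0.71574 * 0.884 = 0.63272 persons/s

0.63272 persons/s


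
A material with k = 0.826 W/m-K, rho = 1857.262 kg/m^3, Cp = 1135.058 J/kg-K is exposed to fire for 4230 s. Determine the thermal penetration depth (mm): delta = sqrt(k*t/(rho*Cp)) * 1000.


alpha = 0.826 / (1857.262 * 1135.058) = 3.9182e-07 m^2/s
alpha * t = 0.0016574
delta = sqrt(0.0016574) * 1000 = 40.711 mm

40.711 mm


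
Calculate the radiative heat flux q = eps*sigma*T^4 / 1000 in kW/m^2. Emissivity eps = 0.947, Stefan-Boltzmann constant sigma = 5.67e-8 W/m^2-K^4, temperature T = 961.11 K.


T^4 = 8.5328e+11
q = 0.947 * 5.67e-8 * 8.5328e+11 / 1000 = 45.817 kW/m^2

45.817 kW/m^2


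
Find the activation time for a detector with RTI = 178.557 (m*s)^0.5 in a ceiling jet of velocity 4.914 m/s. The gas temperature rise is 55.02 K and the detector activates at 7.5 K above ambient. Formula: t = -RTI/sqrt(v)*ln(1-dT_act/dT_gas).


dT_act/dT_gas = 0.13631
ln(1 - 0.13631) = -0.14655
t = -178.557 / sqrt(4.914) * -0.14655 = 11.804 s

11.804 s


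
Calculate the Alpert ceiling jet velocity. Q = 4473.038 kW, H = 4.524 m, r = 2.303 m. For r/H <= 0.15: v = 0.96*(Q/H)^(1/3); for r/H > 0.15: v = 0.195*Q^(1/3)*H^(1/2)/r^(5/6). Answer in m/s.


r/H = 2.303 / 4.524 = 0.50906
r/H > 0.15, so v = 0.195*Q^(1/3)*H^(1/2)/r^(5/6)
Q^(1/3) = 16.477
H^(1/2) = 2.1270
r^(5/6) = 2.0041
v = 0.195 * 16.477 * 2.1270 / 2.0041 = 3.4100 m/s

3.4100 m/s


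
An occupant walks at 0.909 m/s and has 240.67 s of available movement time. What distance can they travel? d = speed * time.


d = 0.909 * 240.67 = 218.77 m

218.77 m


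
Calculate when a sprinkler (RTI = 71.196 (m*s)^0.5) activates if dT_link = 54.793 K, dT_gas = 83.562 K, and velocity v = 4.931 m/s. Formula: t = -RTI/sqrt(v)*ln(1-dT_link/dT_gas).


dT_link/dT_gas = 0.65572
ln(1 - 0.65572) = -1.0663
t = -71.196 / sqrt(4.931) * -1.0663 = 34.187 s

34.187 s


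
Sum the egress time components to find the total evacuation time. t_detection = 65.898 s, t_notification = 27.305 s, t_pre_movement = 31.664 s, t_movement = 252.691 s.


Total = 65.898 + 27.305 + 31.664 + 252.691 = 377.558 s

377.558 s


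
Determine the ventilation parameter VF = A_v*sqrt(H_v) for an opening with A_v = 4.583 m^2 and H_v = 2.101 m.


sqrt(H_v) = 1.4495
VF = 4.583 * 1.4495 = 6.6430 m^(5/2)

6.6430 m^(5/2)


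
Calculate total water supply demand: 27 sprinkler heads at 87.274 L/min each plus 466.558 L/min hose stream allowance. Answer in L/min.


Sprinkler demand = 27 * 87.274 = 2356.398 L/min
Total = 2356.398 + 466.558 = 2822.956 L/min

2822.956 L/min


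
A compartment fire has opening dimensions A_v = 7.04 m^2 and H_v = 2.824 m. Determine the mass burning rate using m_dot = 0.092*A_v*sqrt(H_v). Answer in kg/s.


sqrt(H_v) = 1.6805
m_dot = 0.092 * 7.04 * 1.6805 = 1.0884 kg/s

1.0884 kg/s


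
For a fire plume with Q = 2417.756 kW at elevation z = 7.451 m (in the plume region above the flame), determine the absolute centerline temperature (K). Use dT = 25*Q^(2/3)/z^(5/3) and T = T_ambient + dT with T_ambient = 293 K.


Q^(2/3) = 180.14
z^(5/3) = 28.424
dT = 25 * 180.14 / 28.424 = 158.44 K
T = 293 + 158.44 = 451.44 K

451.44 K


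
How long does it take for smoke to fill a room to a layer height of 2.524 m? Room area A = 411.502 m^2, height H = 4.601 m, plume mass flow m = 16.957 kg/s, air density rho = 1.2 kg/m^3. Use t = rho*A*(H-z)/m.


H - z = 2.077 m
t = 1.2 * 411.502 * 2.077 / 16.957 = 60.484 s

60.484 s


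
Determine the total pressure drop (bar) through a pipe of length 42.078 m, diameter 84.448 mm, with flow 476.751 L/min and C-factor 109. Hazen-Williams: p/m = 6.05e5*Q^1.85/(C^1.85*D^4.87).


Q^1.85 = 90124
C^1.85 = 5878.1
D^4.87 = 2.4126e+09
p/m = 0.0038447 bar/m
p_total = 0.0038447 * 42.078 = 0.16178 bar

0.16178 bar


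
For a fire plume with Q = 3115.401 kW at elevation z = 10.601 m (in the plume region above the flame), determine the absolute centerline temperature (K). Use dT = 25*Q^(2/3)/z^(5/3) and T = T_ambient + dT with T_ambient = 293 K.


Q^(2/3) = 213.31
z^(5/3) = 51.158
dT = 25 * 213.31 / 51.158 = 104.24 K
T = 293 + 104.24 = 397.24 K

397.24 K


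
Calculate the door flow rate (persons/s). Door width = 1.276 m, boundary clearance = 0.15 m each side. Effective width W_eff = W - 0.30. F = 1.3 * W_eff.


W_eff = 1.276 - 0.30 = 0.976 m
F = 1.3 * 0.976 = 1.2688 persons/s

1.2688 persons/s


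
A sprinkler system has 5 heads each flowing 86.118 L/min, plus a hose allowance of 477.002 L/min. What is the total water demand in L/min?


Sprinkler demand = 5 * 86.118 = 430.59 L/min
Total = 430.59 + 477.002 = 907.592 L/min

907.592 L/min


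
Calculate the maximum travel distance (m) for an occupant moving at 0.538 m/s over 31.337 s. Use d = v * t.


d = 0.538 * 31.337 = 16.859 m

16.859 m


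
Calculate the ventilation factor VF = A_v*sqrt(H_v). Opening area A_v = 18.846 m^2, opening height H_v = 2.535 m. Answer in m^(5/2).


sqrt(H_v) = 1.5922
VF = 18.846 * 1.5922 = 30.006 m^(5/2)

30.006 m^(5/2)


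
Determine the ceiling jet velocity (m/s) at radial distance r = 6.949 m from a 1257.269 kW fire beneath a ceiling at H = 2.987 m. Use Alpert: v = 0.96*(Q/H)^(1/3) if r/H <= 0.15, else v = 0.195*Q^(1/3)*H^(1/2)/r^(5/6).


r/H = 6.949 / 2.987 = 2.3264
r/H > 0.15, so v = 0.195*Q^(1/3)*H^(1/2)/r^(5/6)
Q^(1/3) = 10.793
H^(1/2) = 1.7283
r^(5/6) = 5.0304
v = 0.195 * 10.793 * 1.7283 / 5.0304 = 0.72309 m/s

0.72309 m/s


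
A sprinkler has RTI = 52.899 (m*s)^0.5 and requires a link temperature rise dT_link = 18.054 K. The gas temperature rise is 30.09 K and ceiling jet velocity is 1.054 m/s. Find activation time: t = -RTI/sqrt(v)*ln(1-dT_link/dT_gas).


dT_link/dT_gas = 0.6
ln(1 - 0.6) = -0.91629
t = -52.899 / sqrt(1.054) * -0.91629 = 47.213 s

47.213 s


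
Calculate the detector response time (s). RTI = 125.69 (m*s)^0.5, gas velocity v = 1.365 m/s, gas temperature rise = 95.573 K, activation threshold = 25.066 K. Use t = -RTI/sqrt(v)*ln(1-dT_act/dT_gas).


dT_act/dT_gas = 0.26227
ln(1 - 0.26227) = -0.30418
t = -125.69 / sqrt(1.365) * -0.30418 = 32.724 s

32.724 s


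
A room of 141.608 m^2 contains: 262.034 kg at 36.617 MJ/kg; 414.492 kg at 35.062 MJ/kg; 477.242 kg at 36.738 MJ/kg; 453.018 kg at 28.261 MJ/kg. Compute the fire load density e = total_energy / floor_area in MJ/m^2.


Total energy = 262.034*36.617 + 414.492*35.062 + 477.242*36.738 + 453.018*28.261
= 9594.899 + 14532.92 + 17532.92 + 12802.74
= 54463.48 MJ
e = 54463.48 / 141.608 = 384.61 MJ/m^2

384.61 MJ/m^2


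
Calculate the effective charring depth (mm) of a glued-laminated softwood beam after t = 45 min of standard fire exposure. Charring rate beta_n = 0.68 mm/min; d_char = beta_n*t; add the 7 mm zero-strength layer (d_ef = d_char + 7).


d_char = 0.68 * 45 = 30.6 mm
d_ef = 30.6 + 1.0*7 = 37.6 mm

37.6 mm


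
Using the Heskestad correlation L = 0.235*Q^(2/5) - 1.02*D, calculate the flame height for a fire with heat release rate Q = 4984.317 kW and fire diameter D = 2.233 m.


Q^(2/5) = 30.133
0.235 * Q^(2/5) = 7.0813
1.02 * D = 2.2777
L = 4.8036 m

4.8036 m


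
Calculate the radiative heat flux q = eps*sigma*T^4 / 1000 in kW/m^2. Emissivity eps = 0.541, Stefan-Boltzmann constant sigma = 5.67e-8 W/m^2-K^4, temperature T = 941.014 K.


T^4 = 7.8412e+11
q = 0.541 * 5.67e-8 * 7.8412e+11 / 1000 = 24.053 kW/m^2

24.053 kW/m^2


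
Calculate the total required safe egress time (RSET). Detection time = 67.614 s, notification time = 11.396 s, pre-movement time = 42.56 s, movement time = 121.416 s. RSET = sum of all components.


Total = 67.614 + 11.396 + 42.56 + 121.416 = 242.986 s

242.986 s


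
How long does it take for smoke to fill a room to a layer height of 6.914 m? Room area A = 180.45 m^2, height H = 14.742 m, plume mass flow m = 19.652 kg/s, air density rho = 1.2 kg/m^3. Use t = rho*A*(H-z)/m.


H - z = 7.828 m
t = 1.2 * 180.45 * 7.828 / 19.652 = 86.255 s

86.255 s


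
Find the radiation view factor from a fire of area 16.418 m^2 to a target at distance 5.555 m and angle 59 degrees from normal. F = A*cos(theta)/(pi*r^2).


cos(59 deg) = 0.51504
pi*r^2 = 96.943
F = 16.418 * 0.51504 / 96.943 = 0.087225

0.087225


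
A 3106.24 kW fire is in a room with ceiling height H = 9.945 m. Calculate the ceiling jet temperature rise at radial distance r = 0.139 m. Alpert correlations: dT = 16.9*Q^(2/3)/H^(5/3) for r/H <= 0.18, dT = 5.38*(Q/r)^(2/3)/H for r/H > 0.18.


r/H = 0.139 / 9.945 = 0.013977
r/H <= 0.18, so dT = 16.9*Q^(2/3)/H^(5/3)
Q^(2/3) = 212.89
H^(5/3) = 45.991
dT = 16.9 * 212.89 / 45.991 = 78.229 K

78.229 K


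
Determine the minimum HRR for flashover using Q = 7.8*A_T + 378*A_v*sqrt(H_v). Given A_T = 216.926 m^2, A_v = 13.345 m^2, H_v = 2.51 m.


7.8*A_T = 1692.0
sqrt(H_v) = 1.5843
378*A_v*sqrt(H_v) = 7991.8
Q = 1692.0 + 7991.8 = 9683.9 kW

9683.9 kW


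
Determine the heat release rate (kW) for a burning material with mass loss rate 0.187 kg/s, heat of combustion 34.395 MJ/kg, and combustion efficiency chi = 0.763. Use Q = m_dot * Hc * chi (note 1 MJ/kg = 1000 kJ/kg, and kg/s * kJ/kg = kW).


Hc = 34.395 MJ/kg = 34.395 * 1000 kJ/kg = 34395 kJ/kg
Q = 0.187 kg/s * 34395 kJ/kg * 0.763 = 4907.5 kW

4907.5 kW


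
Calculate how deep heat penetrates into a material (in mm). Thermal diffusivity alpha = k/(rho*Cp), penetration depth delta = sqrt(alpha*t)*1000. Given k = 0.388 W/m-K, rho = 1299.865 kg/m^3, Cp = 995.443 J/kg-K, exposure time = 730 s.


alpha = 0.388 / (1299.865 * 995.443) = 2.9986e-07 m^2/s
alpha * t = 0.00021890
delta = sqrt(0.00021890) * 1000 = 14.795 mm

14.795 mm


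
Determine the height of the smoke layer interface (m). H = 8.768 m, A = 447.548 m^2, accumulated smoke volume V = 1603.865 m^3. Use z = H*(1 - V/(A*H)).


V/(A*H) = 0.40872
1 - 0.40872 = 0.59128
z = 8.768 * 0.59128 = 5.1843 m

5.1843 m


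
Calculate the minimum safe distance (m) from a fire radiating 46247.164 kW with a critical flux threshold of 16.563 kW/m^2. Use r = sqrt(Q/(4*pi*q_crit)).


4*pi*q_crit = 208.14
Q/(4*pi*q_crit) = 222.20
r = sqrt(222.20) = 14.906 m

14.906 m


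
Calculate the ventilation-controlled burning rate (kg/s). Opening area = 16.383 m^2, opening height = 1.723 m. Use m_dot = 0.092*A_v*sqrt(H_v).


sqrt(H_v) = 1.3126
m_dot = 0.092 * 16.383 * 1.3126 = 1.9784 kg/s

1.9784 kg/s


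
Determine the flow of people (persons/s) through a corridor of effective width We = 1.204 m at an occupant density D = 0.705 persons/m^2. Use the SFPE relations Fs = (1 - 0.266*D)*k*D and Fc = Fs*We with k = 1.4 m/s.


1 - 0.266*D = 1 - 0.266*0.705 = 0.81247
Fs = 0.81247 * 1.4 * 0.705 = 0.80191 persons/(s*m)
Fc = 0.80191 * 1.204 = 0.96550 persons/s

0.96550 persons/s


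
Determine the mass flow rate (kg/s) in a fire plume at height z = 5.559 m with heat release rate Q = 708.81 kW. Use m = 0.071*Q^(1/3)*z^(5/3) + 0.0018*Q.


Q^(1/3) = 8.9161
z^(5/3) = 17.445
First term = 0.071 * 8.9161 * 17.445 = 11.043
Second term = 0.0018 * 708.81 = 1.2759
m = 12.319 kg/s

12.319 kg/s


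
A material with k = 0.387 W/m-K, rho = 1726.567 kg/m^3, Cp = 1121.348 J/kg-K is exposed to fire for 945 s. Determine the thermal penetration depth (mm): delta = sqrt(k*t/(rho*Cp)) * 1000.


alpha = 0.387 / (1726.567 * 1121.348) = 1.9989e-07 m^2/s
alpha * t = 0.00018889
delta = sqrt(0.00018889) * 1000 = 13.744 mm

13.744 mm


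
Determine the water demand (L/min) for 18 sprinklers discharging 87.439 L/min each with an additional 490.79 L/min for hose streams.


Sprinkler demand = 18 * 87.439 = 1573.902 L/min
Total = 1573.902 + 490.79 = 2064.692 L/min

2064.692 L/min


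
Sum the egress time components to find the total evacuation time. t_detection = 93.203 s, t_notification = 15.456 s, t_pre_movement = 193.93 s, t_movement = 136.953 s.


Total = 93.203 + 15.456 + 193.93 + 136.953 = 439.542 s

439.542 s


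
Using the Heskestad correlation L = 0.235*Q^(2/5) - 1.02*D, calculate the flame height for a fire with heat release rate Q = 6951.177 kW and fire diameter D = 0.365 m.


Q^(2/5) = 34.421
0.235 * Q^(2/5) = 8.0889
1.02 * D = 0.37230
L = 7.7166 m

7.7166 m


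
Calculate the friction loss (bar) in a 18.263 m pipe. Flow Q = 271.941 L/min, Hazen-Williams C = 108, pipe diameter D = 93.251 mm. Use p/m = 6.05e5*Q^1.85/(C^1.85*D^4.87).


Q^1.85 = 31899
C^1.85 = 5778.8
D^4.87 = 3.9103e+09
p/m = 0.00085406 bar/m
p_total = 0.00085406 * 18.263 = 0.015598 bar

0.015598 bar


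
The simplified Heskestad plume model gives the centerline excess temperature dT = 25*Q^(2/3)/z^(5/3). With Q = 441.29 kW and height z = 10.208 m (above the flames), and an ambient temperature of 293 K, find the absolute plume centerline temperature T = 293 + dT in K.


Q^(2/3) = 57.963
z^(5/3) = 48.036
dT = 25 * 57.963 / 48.036 = 30.166 K
T = 293 + 30.166 = 323.17 K

323.17 K


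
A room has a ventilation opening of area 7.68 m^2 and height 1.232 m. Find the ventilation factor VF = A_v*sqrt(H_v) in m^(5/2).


sqrt(H_v) = 1.1100
VF = 7.68 * 1.1100 = 8.5245 m^(5/2)

8.5245 m^(5/2)


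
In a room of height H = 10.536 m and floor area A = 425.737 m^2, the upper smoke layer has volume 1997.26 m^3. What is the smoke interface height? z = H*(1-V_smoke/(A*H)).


V/(A*H) = 0.44526
1 - 0.44526 = 0.55474
z = 10.536 * 0.55474 = 5.8447 m

5.8447 m


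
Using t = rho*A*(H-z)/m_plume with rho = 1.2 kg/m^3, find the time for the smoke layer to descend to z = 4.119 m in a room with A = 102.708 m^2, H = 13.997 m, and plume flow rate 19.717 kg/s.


H - z = 9.878 m
t = 1.2 * 102.708 * 9.878 / 19.717 = 61.747 s

61.747 s


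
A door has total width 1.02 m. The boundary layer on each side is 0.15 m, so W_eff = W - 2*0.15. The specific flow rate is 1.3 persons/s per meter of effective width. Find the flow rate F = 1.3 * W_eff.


W_eff = 1.02 - 0.30 = 0.72 m
F = 1.3 * 0.72 = 0.936 persons/s

0.936 persons/s


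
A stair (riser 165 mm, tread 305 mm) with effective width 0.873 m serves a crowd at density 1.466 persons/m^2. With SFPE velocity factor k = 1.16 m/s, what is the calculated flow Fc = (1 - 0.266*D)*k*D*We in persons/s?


1 - 0.266*D = 1 - 0.266*1.466 = 0.61004
Fs = 0.61004 * 1.16 * 1.466 = 1.0374 persons/(s*m)
Fc = 1.0374 * 0.873 = 0.90566 persons/s

0.90566 persons/s


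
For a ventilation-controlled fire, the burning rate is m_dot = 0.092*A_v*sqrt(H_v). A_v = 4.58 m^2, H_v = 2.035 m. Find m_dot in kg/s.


sqrt(H_v) = 1.4265
m_dot = 0.092 * 4.58 * 1.4265 = 0.60108 kg/s

0.60108 kg/s


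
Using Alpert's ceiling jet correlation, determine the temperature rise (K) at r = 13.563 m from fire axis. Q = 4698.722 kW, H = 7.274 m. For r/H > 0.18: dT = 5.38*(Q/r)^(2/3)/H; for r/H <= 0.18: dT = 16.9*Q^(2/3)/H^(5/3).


r/H = 13.563 / 7.274 = 1.8646
r/H > 0.18, so dT = 5.38*(Q/r)^(2/3)/H
Q/r = 346.44
(Q/r)^(2/3) = 49.327
dT = 5.38 * 49.327 / 7.274 = 36.483 K

36.483 K


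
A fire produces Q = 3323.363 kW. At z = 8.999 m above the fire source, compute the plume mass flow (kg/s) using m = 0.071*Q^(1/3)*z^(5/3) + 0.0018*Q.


Q^(1/3) = 14.923
z^(5/3) = 38.934
First term = 0.071 * 14.923 * 38.934 = 41.252
Second term = 0.0018 * 3323.363 = 5.9821
m = 47.234 kg/s

47.234 kg/s


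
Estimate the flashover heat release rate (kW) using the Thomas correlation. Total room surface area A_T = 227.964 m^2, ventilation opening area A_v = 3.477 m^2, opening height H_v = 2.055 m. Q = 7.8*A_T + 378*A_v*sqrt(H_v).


7.8*A_T = 1778.1
sqrt(H_v) = 1.4335
378*A_v*sqrt(H_v) = 1884.1
Q = 1778.1 + 1884.1 = 3662.2 kW

3662.2 kW


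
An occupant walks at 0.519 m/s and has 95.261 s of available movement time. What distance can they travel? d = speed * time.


d = 0.519 * 95.261 = 49.440 m

49.440 m


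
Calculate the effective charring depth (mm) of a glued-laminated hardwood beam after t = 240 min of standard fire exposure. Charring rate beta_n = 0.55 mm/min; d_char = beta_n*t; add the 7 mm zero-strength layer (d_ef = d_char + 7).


d_char = 0.55 * 240 = 132 mm
d_ef = 132 + 1.0*7 = 139 mm

139 mm


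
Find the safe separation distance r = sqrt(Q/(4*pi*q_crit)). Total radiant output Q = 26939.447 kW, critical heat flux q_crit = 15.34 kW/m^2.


4*pi*q_crit = 192.77
Q/(4*pi*q_crit) = 139.75
r = sqrt(139.75) = 11.822 m

11.822 m


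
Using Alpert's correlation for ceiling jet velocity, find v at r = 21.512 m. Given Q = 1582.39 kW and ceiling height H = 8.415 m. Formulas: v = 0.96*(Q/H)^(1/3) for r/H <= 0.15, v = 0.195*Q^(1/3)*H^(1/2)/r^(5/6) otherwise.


r/H = 21.512 / 8.415 = 2.5564
r/H > 0.15, so v = 0.195*Q^(1/3)*H^(1/2)/r^(5/6)
Q^(1/3) = 11.653
H^(1/2) = 2.9009
r^(5/6) = 12.899
v = 0.195 * 11.653 * 2.9009 / 12.899 = 0.51101 m/s

0.51101 m/s


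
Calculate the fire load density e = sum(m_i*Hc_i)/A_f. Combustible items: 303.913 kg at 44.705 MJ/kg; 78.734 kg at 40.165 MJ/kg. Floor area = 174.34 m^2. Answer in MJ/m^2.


Total energy = 303.913*44.705 + 78.734*40.165
= 13586.43 + 3162.351
= 16748.78 MJ
e = 16748.78 / 174.34 = 96.070 MJ/m^2

96.070 MJ/m^2


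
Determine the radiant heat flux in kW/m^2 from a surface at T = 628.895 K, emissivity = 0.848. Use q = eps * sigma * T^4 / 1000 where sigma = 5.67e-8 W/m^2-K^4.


T^4 = 1.5643e+11
q = 0.848 * 5.67e-8 * 1.5643e+11 / 1000 = 7.5213 kW/m^2

7.5213 kW/m^2


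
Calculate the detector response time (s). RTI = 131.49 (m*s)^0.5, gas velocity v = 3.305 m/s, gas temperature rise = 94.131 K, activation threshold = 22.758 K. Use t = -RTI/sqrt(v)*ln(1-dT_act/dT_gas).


dT_act/dT_gas = 0.24177
ln(1 - 0.24177) = -0.27677
t = -131.49 / sqrt(3.305) * -0.27677 = 20.018 s

20.018 s


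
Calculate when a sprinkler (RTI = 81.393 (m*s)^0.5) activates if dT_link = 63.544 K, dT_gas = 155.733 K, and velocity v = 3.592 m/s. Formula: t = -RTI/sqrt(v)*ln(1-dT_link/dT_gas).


dT_link/dT_gas = 0.40803
ln(1 - 0.40803) = -0.52430
t = -81.393 / sqrt(3.592) * -0.52430 = 22.516 s

22.516 s


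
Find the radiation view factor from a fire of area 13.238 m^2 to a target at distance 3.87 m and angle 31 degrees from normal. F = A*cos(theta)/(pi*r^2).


cos(31 deg) = 0.85717
pi*r^2 = 47.051
F = 13.238 * 0.85717 / 47.051 = 0.24117

0.24117


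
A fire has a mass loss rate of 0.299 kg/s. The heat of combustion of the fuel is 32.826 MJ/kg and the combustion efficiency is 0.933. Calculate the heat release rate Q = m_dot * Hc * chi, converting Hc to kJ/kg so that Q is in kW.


Hc = 32.826 MJ/kg = 32.826 * 1000 kJ/kg = 32826 kJ/kg
Q = 0.299 kg/s * 32826 kJ/kg * 0.933 = 9157.4 kW

9157.4 kW


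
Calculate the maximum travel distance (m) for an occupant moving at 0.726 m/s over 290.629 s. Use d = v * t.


d = 0.726 * 290.629 = 211.00 m

211.00 m


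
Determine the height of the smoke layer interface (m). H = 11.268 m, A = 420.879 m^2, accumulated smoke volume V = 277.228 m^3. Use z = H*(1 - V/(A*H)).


V/(A*H) = 0.058457
1 - 0.058457 = 0.94154
z = 11.268 * 0.94154 = 10.609 m

10.609 m


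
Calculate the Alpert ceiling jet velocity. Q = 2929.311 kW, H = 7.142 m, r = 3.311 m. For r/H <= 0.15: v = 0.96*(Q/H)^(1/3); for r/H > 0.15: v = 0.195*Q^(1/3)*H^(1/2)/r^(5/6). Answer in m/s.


r/H = 3.311 / 7.142 = 0.46360
r/H > 0.15, so v = 0.195*Q^(1/3)*H^(1/2)/r^(5/6)
Q^(1/3) = 14.308
H^(1/2) = 2.6725
r^(5/6) = 2.7121
v = 0.195 * 14.308 * 2.6725 / 2.7121 = 2.7494 m/s

2.7494 m/s


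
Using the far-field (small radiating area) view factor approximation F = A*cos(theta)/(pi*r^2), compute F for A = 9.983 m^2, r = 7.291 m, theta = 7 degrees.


cos(7 deg) = 0.99255
pi*r^2 = 167.00
F = 9.983 * 0.99255 / 167.00 = 0.059332

0.059332


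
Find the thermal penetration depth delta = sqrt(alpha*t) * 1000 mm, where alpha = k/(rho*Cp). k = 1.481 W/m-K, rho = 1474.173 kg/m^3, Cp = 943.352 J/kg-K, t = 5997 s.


alpha = 1.481 / (1474.173 * 943.352) = 1.0650e-06 m^2/s
alpha * t = 0.0063866
delta = sqrt(0.0063866) * 1000 = 79.916 mm

79.916 mm


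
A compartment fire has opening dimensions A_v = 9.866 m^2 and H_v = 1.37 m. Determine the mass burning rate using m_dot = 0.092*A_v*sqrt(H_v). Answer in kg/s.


sqrt(H_v) = 1.1705
m_dot = 0.092 * 9.866 * 1.1705 = 1.0624 kg/s

1.0624 kg/s


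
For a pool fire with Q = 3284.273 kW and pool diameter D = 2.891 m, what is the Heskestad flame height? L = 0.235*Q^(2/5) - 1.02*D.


Q^(2/5) = 25.502
0.235 * Q^(2/5) = 5.9930
1.02 * D = 2.9488
L = 3.0442 m

3.0442 m


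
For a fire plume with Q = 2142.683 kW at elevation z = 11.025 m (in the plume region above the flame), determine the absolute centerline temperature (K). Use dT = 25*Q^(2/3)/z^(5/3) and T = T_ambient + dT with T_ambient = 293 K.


Q^(2/3) = 166.20
z^(5/3) = 54.613
dT = 25 * 166.20 / 54.613 = 76.082 K
T = 293 + 76.082 = 369.08 K

369.08 K


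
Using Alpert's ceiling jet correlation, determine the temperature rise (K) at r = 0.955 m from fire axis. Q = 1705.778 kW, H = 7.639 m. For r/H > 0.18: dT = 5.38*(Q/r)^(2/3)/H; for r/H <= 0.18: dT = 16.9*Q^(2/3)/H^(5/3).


r/H = 0.955 / 7.639 = 0.12502
r/H <= 0.18, so dT = 16.9*Q^(2/3)/H^(5/3)
Q^(2/3) = 142.76
H^(5/3) = 29.630
dT = 16.9 * 142.76 / 29.630 = 81.428 K

81.428 K


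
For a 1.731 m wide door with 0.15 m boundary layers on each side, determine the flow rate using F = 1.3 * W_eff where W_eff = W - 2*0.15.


W_eff = 1.731 - 0.30 = 1.431 m
F = 1.3 * 1.431 = 1.8603 persons/s

1.8603 persons/s


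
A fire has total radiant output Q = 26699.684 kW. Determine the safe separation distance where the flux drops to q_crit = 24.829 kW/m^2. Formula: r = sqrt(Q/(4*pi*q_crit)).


4*pi*q_crit = 312.01
Q/(4*pi*q_crit) = 85.573
r = sqrt(85.573) = 9.2506 m

9.2506 m


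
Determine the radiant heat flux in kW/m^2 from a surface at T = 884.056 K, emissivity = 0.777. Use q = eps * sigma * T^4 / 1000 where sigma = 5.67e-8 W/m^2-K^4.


T^4 = 6.1083e+11
q = 0.777 * 5.67e-8 * 6.1083e+11 / 1000 = 26.911 kW/m^2

26.911 kW/m^2


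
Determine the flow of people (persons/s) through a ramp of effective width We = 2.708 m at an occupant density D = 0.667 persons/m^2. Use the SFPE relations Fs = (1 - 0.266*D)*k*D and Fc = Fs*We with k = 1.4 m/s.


1 - 0.266*D = 1 - 0.266*0.667 = 0.82258
Fs = 0.82258 * 1.4 * 0.667 = 0.76812 persons/(s*m)
Fc = 0.76812 * 2.708 = 2.0801 persons/s

2.0801 persons/s


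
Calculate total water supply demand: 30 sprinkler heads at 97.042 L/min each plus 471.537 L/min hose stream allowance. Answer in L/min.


Sprinkler demand = 30 * 97.042 = 2911.26 L/min
Total = 2911.26 + 471.537 = 3382.797 L/min

3382.797 L/min


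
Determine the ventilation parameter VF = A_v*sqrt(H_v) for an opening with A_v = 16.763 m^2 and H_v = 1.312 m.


sqrt(H_v) = 1.1454
VF = 16.763 * 1.1454 = 19.201 m^(5/2)

19.201 m^(5/2)


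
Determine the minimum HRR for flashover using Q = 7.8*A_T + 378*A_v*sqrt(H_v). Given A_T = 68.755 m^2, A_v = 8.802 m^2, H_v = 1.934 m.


7.8*A_T = 536.289
sqrt(H_v) = 1.3907
378*A_v*sqrt(H_v) = 4627.0
Q = 536.289 + 4627.0 = 5163.3 kW

5163.3 kW


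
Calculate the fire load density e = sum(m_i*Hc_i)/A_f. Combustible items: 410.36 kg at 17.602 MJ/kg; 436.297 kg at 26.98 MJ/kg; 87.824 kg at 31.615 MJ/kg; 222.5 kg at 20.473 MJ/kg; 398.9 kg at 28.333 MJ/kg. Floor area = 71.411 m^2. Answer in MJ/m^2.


Total energy = 410.36*17.602 + 436.297*26.98 + 87.824*31.615 + 222.5*20.473 + 398.9*28.333
= 7223.157 + 11771.29 + 2776.556 + 4555.242 + 11302.03
= 37628.28 MJ
e = 37628.28 / 71.411 = 526.93 MJ/m^2

526.93 MJ/m^2


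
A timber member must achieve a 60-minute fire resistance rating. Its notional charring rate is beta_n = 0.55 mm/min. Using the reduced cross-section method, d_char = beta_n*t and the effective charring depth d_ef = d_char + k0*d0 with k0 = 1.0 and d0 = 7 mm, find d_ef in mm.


d_char = 0.55 * 60 = 33 mm
d_ef = 33 + 1.0*7 = 40 mm

40 mm


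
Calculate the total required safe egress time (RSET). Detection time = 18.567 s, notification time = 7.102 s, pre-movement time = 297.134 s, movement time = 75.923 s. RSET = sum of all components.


Total = 18.567 + 7.102 + 297.134 + 75.923 = 398.726 s

398.726 s


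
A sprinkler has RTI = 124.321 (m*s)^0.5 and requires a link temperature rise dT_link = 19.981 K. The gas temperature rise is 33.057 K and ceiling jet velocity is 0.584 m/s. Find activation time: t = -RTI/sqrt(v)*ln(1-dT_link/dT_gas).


dT_link/dT_gas = 0.60444
ln(1 - 0.60444) = -0.92745
t = -124.321 / sqrt(0.584) * -0.92745 = 150.88 s

150.88 s


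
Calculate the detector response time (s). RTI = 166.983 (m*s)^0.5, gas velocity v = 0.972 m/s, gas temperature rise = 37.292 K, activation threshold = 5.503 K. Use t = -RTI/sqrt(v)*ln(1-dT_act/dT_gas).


dT_act/dT_gas = 0.14757
ln(1 - 0.14757) = -0.15966
t = -166.983 / sqrt(0.972) * -0.15966 = 27.042 s

27.042 s


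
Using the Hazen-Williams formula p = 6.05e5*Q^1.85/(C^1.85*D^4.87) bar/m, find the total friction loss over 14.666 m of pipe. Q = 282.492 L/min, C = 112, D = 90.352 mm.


Q^1.85 = 34226
C^1.85 = 6180.9
D^4.87 = 3.3529e+09
p/m = 0.00099919 bar/m
p_total = 0.00099919 * 14.666 = 0.014654 bar

0.014654 bar


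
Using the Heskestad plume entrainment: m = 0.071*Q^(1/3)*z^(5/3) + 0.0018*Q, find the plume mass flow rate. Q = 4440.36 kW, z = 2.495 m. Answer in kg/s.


Q^(1/3) = 16.436
z^(5/3) = 4.5897
First term = 0.071 * 16.436 * 4.5897 = 5.3561
Second term = 0.0018 * 4440.36 = 7.9926
m = 13.349 kg/s

13.349 kg/s


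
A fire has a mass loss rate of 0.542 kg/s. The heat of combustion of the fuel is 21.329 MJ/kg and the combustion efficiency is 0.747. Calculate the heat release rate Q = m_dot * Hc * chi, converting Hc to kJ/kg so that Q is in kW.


Hc = 21.329 MJ/kg = 21.329 * 1000 kJ/kg = 21329 kJ/kg
Q = 0.542 kg/s * 21329 kJ/kg * 0.747 = 8635.6 kW

8635.6 kW


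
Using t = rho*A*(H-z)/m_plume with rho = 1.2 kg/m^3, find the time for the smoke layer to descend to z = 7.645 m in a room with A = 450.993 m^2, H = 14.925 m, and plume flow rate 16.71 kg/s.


H - z = 7.28 m
t = 1.2 * 450.993 * 7.28 / 16.71 = 235.78 s

235.78 s


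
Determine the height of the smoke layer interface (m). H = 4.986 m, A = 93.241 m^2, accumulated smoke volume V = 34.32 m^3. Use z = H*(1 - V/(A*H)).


V/(A*H) = 0.073822
1 - 0.073822 = 0.92618
z = 4.986 * 0.92618 = 4.6179 m

4.6179 m


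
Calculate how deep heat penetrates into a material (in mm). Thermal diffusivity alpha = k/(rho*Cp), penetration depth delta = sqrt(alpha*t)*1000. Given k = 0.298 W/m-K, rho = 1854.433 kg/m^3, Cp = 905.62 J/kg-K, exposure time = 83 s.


alpha = 0.298 / (1854.433 * 905.62) = 1.7744e-07 m^2/s
alpha * t = 1.4728e-05
delta = sqrt(1.4728e-05) * 1000 = 3.8377 mm

3.8377 mm


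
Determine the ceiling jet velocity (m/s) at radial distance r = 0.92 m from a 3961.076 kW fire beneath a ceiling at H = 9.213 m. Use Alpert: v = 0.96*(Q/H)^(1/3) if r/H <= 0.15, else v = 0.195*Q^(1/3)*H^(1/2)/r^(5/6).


r/H = 0.92 / 9.213 = 0.099859
r/H <= 0.15, so v = 0.96*(Q/H)^(1/3)
Q/H = 429.94
(Q/H)^(1/3) = 7.5475
v = 0.96 * 7.5475 = 7.2456 m/s

7.2456 m/s


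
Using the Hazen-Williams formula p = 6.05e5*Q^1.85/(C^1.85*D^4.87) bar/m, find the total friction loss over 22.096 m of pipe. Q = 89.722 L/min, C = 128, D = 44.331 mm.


Q^1.85 = 4100.7
C^1.85 = 7913.0
D^4.87 = 1.0458e+08
p/m = 0.0029979 bar/m
p_total = 0.0029979 * 22.096 = 0.066241 bar

0.066241 bar


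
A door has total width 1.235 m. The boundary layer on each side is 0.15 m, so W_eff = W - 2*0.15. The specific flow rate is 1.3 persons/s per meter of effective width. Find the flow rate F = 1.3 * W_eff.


W_eff = 1.235 - 0.30 = 0.935 m
F = 1.3 * 0.935 = 1.2155 persons/s

1.2155 persons/s


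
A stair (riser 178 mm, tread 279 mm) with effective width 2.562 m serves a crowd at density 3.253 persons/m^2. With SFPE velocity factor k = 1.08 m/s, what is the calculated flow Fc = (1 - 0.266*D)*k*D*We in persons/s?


1 - 0.266*D = 1 - 0.266*3.253 = 0.13470
Fs = 0.13470 * 1.08 * 3.253 = 0.47324 persons/(s*m)
Fc = 0.47324 * 2.562 = 1.2124 persons/s

1.2124 persons/s


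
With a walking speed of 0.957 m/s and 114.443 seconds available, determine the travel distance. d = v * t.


d = 0.957 * 114.443 = 109.52 m

109.52 m


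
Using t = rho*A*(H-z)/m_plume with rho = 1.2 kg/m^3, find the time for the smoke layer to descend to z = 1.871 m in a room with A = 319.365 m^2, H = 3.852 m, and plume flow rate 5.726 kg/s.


H - z = 1.981 m
t = 1.2 * 319.365 * 1.981 / 5.726 = 132.59 s

132.59 s


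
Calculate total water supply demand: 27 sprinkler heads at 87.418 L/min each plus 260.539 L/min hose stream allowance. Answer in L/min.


Sprinkler demand = 27 * 87.418 = 2360.286 L/min
Total = 2360.286 + 260.539 = 2620.825 L/min

2620.825 L/min


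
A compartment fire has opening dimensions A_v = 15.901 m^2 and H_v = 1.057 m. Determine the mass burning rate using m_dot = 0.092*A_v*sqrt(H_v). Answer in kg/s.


sqrt(H_v) = 1.0281
m_dot = 0.092 * 15.901 * 1.0281 = 1.5040 kg/s

1.5040 kg/s


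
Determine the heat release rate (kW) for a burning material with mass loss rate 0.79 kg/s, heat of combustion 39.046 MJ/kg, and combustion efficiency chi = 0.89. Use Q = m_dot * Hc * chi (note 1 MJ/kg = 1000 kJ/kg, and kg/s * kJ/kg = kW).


Hc = 39.046 MJ/kg = 39.046 * 1000 kJ/kg = 39046 kJ/kg
Q = 0.79 kg/s * 39046 kJ/kg * 0.89 = 27453 kW

27453 kW


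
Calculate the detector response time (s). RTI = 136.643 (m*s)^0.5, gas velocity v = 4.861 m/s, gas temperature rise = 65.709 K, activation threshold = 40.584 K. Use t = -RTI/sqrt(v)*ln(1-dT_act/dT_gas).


dT_act/dT_gas = 0.61763
ln(1 - 0.61763) = -0.96137
t = -136.643 / sqrt(4.861) * -0.96137 = 59.582 s

59.582 s


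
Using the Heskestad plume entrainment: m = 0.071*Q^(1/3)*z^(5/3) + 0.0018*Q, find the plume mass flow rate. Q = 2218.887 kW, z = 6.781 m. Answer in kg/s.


Q^(1/3) = 13.043
z^(5/3) = 24.293
First term = 0.071 * 13.043 * 24.293 = 22.497
Second term = 0.0018 * 2218.887 = 3.9940
m = 26.491 kg/s

26.491 kg/s


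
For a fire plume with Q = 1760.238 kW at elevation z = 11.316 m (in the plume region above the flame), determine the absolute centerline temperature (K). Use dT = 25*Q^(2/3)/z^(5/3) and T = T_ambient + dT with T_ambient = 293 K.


Q^(2/3) = 145.79
z^(5/3) = 57.037
dT = 25 * 145.79 / 57.037 = 63.900 K
T = 293 + 63.900 = 356.90 K

356.90 K


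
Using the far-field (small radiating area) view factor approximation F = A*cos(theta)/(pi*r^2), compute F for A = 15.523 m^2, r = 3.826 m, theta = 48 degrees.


cos(48 deg) = 0.66913
pi*r^2 = 45.988
F = 15.523 * 0.66913 / 45.988 = 0.22586

0.22586


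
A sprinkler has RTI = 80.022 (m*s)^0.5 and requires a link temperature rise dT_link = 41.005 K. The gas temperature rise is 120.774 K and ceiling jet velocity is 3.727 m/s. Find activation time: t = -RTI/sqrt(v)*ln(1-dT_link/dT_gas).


dT_link/dT_gas = 0.33952
ln(1 - 0.33952) = -0.41479
t = -80.022 / sqrt(3.727) * -0.41479 = 17.193 s

17.193 s


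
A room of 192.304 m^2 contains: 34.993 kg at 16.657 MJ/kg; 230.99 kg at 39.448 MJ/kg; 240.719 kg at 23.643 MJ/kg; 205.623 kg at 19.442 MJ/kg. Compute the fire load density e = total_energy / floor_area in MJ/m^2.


Total energy = 34.993*16.657 + 230.99*39.448 + 240.719*23.643 + 205.623*19.442
= 582.8784 + 9112.094 + 5691.319 + 3997.722
= 19384.01 MJ
e = 19384.01 / 192.304 = 100.80 MJ/m^2

100.80 MJ/m^2


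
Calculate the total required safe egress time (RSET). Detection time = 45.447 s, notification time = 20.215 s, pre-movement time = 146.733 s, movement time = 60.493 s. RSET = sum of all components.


Total = 45.447 + 20.215 + 146.733 + 60.493 = 272.888 s

272.888 s


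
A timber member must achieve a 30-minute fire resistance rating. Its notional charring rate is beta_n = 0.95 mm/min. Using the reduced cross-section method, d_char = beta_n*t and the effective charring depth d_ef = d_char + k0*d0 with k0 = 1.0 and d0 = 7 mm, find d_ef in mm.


d_char = 0.95 * 30 = 28.5 mm
d_ef = 28.5 + 1.0*7 = 35.5 mm

35.5 mm
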